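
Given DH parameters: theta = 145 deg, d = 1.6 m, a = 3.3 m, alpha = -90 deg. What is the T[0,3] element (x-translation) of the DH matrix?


T[0,3] = a * cos(theta)
= 3.3 * cos(145 deg)
= 3.3 * -0.8192
= -2.7032


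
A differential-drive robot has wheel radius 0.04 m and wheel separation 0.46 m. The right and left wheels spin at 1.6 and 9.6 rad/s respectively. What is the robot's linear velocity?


vR = r*wR = 0.04*1.6 = 0.064 m/s
vL = r*wL = 0.04*9.6 = 0.384 m/s
v = (vR+vL)/2 = 0.224 m/s
omega = (vR-vL)/L = -0.6957 rad/s
linear velocity = 0.224 m/s


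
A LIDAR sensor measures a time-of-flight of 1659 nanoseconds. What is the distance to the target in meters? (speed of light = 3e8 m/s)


tof = 1659 ns = 1.659e-06 s
dist = c * tof / 2
= 3e8 * 1.659e-06 / 2
= 248.85 m


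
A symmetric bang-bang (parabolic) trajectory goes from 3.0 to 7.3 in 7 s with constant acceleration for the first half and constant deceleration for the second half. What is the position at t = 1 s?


Symmetric rest-to-rest: each phase covers (pf-p0)/2 in time T/2. 0.5*a*(T/2)^2 = (pf-p0)/2 => a = 4*(pf-p0)/T^2
a = 4*(7.3-3.0)/7^2 = 0.351
t = 1 is in the acceleration phase (t <= T/2).
p = p0 + 0.5*a*t^2 = 3.0 + 0.5*0.351*1^2
= 3.1755


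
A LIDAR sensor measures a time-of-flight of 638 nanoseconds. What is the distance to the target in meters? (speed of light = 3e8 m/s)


tof = 638 ns = 6.38e-07 s
dist = c * tof / 2
= 3e8 * 6.38e-07 / 2
= 95.7 m


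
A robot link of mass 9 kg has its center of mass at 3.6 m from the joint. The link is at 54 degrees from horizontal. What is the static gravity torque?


tau = m*g*L*cos(angle)
= 9 * 9.81 * 3.6 * cos(54 deg)
= 9 * 9.81 * 3.6 * 0.5878
= 186.824 Nm


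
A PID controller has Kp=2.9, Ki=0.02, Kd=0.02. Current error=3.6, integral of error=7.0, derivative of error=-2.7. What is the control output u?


u = Kp*e + Ki*int(e) + Kd*de/dt
= 2.9*3.6 + 0.02*7.0 + 0.02*(-2.7)
= 10.44 + 0.14 + -0.054
= 10.526


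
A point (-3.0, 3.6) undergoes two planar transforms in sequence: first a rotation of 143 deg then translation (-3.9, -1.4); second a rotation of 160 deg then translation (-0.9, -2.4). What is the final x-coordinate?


After transform 1:
x1 = cos(143)*-3.0 - sin(143)*3.6 + -3.9 = -3.6706
y1 = sin(143)*-3.0 + cos(143)*3.6 + -1.4 = -6.0805
After transform 2:
x2 = cos(160)*-3.6706 - sin(160)*-6.0805 + -0.9
= 4.6289


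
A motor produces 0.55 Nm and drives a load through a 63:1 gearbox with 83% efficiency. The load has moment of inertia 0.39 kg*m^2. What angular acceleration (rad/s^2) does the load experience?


tau_out = tau_motor * N * eta
= 0.55 * 63 * 0.83 = 28.7595 Nm
alpha = tau_out / I = 28.7595 / 0.39
= 73.7423 rad/s^2


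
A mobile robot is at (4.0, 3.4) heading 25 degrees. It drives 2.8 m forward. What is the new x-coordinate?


x_new = x0 + d*cos(theta)
= 4.0 + 2.8*cos(25)
= 4.0 + 2.5377
= 6.5377


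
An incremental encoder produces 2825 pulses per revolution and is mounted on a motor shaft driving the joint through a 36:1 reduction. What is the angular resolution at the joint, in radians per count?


counts per rev = 2825
effective counts at joint = 2825 * 36 = 101700
resolution = 2*pi / 101700
= 6.1782e-05 rad/count


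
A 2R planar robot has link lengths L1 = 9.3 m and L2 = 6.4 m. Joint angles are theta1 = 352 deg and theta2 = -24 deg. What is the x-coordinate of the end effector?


Convert angles to radians: theta1 = 6.1436, theta2 = -0.4189
x = L1*cos(theta1) + L2*cos(theta1+theta2)
x = 9.2095 + 5.4275
x = 14.637


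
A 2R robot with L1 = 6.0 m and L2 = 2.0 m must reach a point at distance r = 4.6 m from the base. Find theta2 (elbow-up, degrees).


cos(theta2) = (r^2 - L1^2 - L2^2) / (2*L1*L2)
cos(theta2) = (21.16 - 36.0 - 4.0) / 24.0
cos(theta2) = -0.785
theta2 = 141.7207 degrees


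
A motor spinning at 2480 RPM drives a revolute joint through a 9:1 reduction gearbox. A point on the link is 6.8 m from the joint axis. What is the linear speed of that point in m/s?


omega_motor = 2480 * 2*pi/60 = 259.705 rad/s
omega_joint = omega_motor / 9 = 28.8561 rad/s
v = omega_joint * r = 28.8561 * 6.8
= 196.2216 m/s


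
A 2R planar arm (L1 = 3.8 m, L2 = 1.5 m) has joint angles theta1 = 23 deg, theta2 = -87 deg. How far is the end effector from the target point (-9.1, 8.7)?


End effector via forward kinematics:
x = L1*cos(t1) + L2*cos(t1+t2) = 4.1555
y = L1*sin(t1) + L2*sin(t1+t2) = 0.1366
Distance to target:
d = sqrt((-9.1 - 4.1555)^2 + (8.7 - 0.1366)^2)
= sqrt(175.7076 + 73.332)
= 15.781 m


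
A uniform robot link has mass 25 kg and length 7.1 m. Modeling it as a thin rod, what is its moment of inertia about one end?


I = (1/3) * m * L^2
= (1/3) * 25 * 7.1^2
= 0.333333 * 25 * 50.41
= 420.0833 kg*m^2


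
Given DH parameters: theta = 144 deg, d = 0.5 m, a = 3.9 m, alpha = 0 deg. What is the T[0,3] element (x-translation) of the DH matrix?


T[0,3] = a * cos(theta)
= 3.9 * cos(144 deg)
= 3.9 * -0.809
= -3.1552


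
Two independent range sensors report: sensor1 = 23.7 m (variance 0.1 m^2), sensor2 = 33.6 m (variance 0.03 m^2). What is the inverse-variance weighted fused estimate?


w1 = (1/var1) / (1/var1 + 1/var2)
   = 10.0 / (10.0 + 33.3333) = 0.2308
w2 = 1 - w1 = 0.7692
fused = w1*s1 + w2*s2 = 5.4692 + 25.8462
= 31.3154 m


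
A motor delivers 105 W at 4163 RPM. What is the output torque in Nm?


omega = 4163 * 2*pi/60 = 435.9483 rad/s
tau = P / omega = 105 / 435.9483
= 0.2409 Nm


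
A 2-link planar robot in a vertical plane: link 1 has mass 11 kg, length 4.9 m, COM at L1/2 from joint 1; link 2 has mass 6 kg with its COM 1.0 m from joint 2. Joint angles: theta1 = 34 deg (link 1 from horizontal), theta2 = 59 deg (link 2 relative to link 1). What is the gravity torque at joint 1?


Horizontal distance from joint 1 to link-1 COM:
  x_c1 = (L1/2)*cos(t1) = 2.45 * 0.829 = 2.0311 m
Horizontal distance from joint 1 to link-2 COM:
  x_c2 = L1*cos(t1) + Lc2*cos(t1+t2)
       = 4.9*0.829 + 1.0*-0.0523 = 4.0099 m
tau1 = m1*g*x_c1 + m2*g*x_c2
     = 11*9.81*2.0311 + 6*9.81*4.0099
     = 219.1805 + 236.0255
     = 455.2061 Nm


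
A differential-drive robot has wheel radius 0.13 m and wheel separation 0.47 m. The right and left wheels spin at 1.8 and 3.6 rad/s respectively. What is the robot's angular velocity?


vR = r*wR = 0.13*1.8 = 0.234 m/s
vL = r*wL = 0.13*3.6 = 0.468 m/s
v = (vR+vL)/2 = 0.351 m/s
omega = (vR-vL)/L = -0.4979 rad/s
angular velocity = -0.4979 rad/s


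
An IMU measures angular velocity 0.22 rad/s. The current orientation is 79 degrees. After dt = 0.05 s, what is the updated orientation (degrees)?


delta_theta = w * dt = 0.22 * 0.05 = 0.011 rad
= 0.6303 deg
theta_new = 79 + 0.6303 = 79.6303 deg


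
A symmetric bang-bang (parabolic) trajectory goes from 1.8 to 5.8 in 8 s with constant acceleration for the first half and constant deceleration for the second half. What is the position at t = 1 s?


Symmetric rest-to-rest: each phase covers (pf-p0)/2 in time T/2. 0.5*a*(T/2)^2 = (pf-p0)/2 => a = 4*(pf-p0)/T^2
a = 4*(5.8-1.8)/8^2 = 0.25
t = 1 is in the acceleration phase (t <= T/2).
p = p0 + 0.5*a*t^2 = 1.8 + 0.5*0.25*1^2
= 1.925


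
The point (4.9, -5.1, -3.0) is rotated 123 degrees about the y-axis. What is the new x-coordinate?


Rotation about y-axis: x' = x*cos(theta) + z*sin(theta)
= 4.9 * -0.5446 + -3.0 * 0.8387
= -5.1847


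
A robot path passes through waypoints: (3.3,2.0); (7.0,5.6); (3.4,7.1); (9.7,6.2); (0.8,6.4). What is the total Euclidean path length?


Segment lengths:
  seg1 = sqrt((3.7)^2 + (3.6)^2) = 5.1624
  seg2 = sqrt((-3.6)^2 + (1.5)^2) = 3.9
  seg3 = sqrt((6.3)^2 + (-0.9)^2) = 6.364
  seg4 = sqrt((-8.9)^2 + (0.2)^2) = 8.9022
Total = 24.3286


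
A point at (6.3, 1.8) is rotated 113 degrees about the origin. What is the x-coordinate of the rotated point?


x' = x*cos(theta) - y*sin(theta)
cos(113 deg) = -0.3907, sin(113 deg) = 0.9205
x' = 6.3 * -0.3907 - 1.8 * 0.9205
= -2.4616 - 1.6569
= -4.1185


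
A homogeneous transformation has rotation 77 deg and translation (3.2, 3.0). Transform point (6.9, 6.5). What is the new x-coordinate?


x' = cos(theta)*px - sin(theta)*py + tx
= 0.225*6.9 - 0.9744*6.5 + 3.2
= -1.5812


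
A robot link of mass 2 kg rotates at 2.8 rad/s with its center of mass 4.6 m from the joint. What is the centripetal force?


F = m * omega^2 * r
= 2 * 2.8^2 * 4.6
= 2 * 7.84 * 4.6
= 72.128 N


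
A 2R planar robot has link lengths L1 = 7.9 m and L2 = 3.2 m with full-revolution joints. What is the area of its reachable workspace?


r_max = L1 + L2 = 11.1 m
r_min = |L1 - L2| = 4.7 m
Area = pi*(r_max^2 - r_min^2)
= pi*(123.21 - 22.09)
= pi * 101.12
= 317.6778 m^2


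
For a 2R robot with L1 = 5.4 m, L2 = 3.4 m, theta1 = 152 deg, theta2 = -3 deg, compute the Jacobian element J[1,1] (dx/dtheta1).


J[1,1] = -L1*sin(t1) - L2*sin(t1+t2)
= -5.4*sin(152) - 3.4*sin(149)
= -4.2863


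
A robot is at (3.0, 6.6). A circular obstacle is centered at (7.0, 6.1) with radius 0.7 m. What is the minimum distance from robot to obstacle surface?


center_dist = sqrt((3.0-7.0)^2 + (6.6-6.1)^2)
= sqrt(16.0 + 0.25)
= 4.0311
min_dist = center_dist - radius = 4.0311 - 0.7 = 3.3311 m


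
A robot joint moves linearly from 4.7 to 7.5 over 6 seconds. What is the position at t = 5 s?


s = t/T = 5/6 = 0.8333
p(t) = p0 + (pf-p0)*s
= 4.7 + (7.5 - 4.7) * 0.8333
= 7.0333


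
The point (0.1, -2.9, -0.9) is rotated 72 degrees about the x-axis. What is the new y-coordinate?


Rotation about x-axis: y' = y*cos(theta) - z*sin(theta)
= -2.9 * 0.309 - -0.9 * 0.9511
= -0.0402


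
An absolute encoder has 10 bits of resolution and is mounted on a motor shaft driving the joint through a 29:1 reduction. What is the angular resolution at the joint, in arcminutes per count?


counts = 2^10 = 1024
effective counts at joint = 1024 * 29 = 29696
resolution = 360*60 / 29696
= 0.7274 arcmin/count


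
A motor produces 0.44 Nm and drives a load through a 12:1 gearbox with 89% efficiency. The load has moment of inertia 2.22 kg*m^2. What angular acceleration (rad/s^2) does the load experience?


tau_out = tau_motor * N * eta
= 0.44 * 12 * 0.89 = 4.6992 Nm
alpha = tau_out / I = 4.6992 / 2.22
= 2.1168 rad/s^2


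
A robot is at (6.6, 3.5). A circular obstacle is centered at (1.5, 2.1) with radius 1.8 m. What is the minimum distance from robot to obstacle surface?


center_dist = sqrt((6.6-1.5)^2 + (3.5-2.1)^2)
= sqrt(26.01 + 1.96)
= 5.2887
min_dist = center_dist - radius = 5.2887 - 1.8 = 3.4887 m


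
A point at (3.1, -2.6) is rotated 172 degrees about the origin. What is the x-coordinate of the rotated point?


x' = x*cos(theta) - y*sin(theta)
cos(172 deg) = -0.9903, sin(172 deg) = 0.1392
x' = 3.1 * -0.9903 - -2.6 * 0.1392
= -3.0698 - -0.3619
= -2.708


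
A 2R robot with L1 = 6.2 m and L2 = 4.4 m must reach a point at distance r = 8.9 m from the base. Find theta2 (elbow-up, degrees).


cos(theta2) = (r^2 - L1^2 - L2^2) / (2*L1*L2)
cos(theta2) = (79.21 - 38.44 - 19.36) / 54.56
cos(theta2) = 0.392412
theta2 = 66.8953 degrees


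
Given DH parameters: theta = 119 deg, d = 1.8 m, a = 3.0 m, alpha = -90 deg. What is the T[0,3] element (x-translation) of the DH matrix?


T[0,3] = a * cos(theta)
= 3.0 * cos(119 deg)
= 3.0 * -0.4848
= -1.4544


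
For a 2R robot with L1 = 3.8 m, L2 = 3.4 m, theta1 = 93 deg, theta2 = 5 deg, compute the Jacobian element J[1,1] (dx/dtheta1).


J[1,1] = -L1*sin(t1) - L2*sin(t1+t2)
= -3.8*sin(93) - 3.4*sin(98)
= -7.1617


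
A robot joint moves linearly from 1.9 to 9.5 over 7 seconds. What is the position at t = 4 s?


s = t/T = 4/7 = 0.5714
p(t) = p0 + (pf-p0)*s
= 1.9 + (9.5 - 1.9) * 0.5714
= 6.2429


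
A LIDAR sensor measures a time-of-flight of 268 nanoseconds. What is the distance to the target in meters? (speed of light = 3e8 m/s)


tof = 268 ns = 2.68e-07 s
dist = c * tof / 2
= 3e8 * 2.68e-07 / 2
= 40.2 m


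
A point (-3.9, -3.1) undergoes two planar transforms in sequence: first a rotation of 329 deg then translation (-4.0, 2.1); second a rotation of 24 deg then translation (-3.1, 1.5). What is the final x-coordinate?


After transform 1:
x1 = cos(329)*-3.9 - sin(329)*-3.1 + -4.0 = -8.9396
y1 = sin(329)*-3.9 + cos(329)*-3.1 + 2.1 = 1.4514
After transform 2:
x2 = cos(24)*-8.9396 - sin(24)*1.4514 + -3.1
= -11.8571


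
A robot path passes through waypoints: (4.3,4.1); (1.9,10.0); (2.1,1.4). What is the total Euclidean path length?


Segment lengths:
  seg1 = sqrt((-2.4)^2 + (5.9)^2) = 6.3695
  seg2 = sqrt((0.2)^2 + (-8.6)^2) = 8.6023
Total = 14.9718


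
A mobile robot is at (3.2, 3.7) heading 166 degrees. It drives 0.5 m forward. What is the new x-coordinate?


x_new = x0 + d*cos(theta)
= 3.2 + 0.5*cos(166)
= 3.2 + -0.4851
= 2.7149


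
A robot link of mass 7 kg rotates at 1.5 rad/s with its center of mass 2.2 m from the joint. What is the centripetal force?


F = m * omega^2 * r
= 7 * 1.5^2 * 2.2
= 7 * 2.25 * 2.2
= 34.65 N


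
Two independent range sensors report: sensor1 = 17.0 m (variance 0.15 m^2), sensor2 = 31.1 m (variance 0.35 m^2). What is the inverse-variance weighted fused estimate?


w1 = (1/var1) / (1/var1 + 1/var2)
   = 6.6667 / (6.6667 + 2.8571) = 0.7
w2 = 1 - w1 = 0.3
fused = w1*s1 + w2*s2 = 11.9 + 9.33
= 21.23 m


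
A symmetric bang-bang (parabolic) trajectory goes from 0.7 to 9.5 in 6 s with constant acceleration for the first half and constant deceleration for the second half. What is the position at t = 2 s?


Symmetric rest-to-rest: each phase covers (pf-p0)/2 in time T/2. 0.5*a*(T/2)^2 = (pf-p0)/2 => a = 4*(pf-p0)/T^2
a = 4*(9.5-0.7)/6^2 = 0.9778
t = 2 is in the acceleration phase (t <= T/2).
p = p0 + 0.5*a*t^2 = 0.7 + 0.5*0.9778*2^2
= 2.6556


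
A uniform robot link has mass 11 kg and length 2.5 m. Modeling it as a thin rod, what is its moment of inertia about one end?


I = (1/3) * m * L^2
= (1/3) * 11 * 2.5^2
= 0.333333 * 11 * 6.25
= 22.9167 kg*m^2


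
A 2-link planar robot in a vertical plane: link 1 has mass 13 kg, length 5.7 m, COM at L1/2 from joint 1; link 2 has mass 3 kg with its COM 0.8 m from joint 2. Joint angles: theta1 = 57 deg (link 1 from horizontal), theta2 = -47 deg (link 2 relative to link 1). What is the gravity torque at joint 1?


Horizontal distance from joint 1 to link-1 COM:
  x_c1 = (L1/2)*cos(t1) = 2.85 * 0.5446 = 1.5522 m
Horizontal distance from joint 1 to link-2 COM:
  x_c2 = L1*cos(t1) + Lc2*cos(t1+t2)
       = 5.7*0.5446 + 0.8*0.9848 = 3.8923 m
tau1 = m1*g*x_c1 + m2*g*x_c2
     = 13*9.81*1.5522 + 3*9.81*3.8923
     = 197.9548 + 114.5501
     = 312.5048 Nm


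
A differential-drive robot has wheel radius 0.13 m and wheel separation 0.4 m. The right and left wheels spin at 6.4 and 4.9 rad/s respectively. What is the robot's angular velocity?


vR = r*wR = 0.13*6.4 = 0.832 m/s
vL = r*wL = 0.13*4.9 = 0.637 m/s
v = (vR+vL)/2 = 0.7345 m/s
omega = (vR-vL)/L = 0.4875 rad/s
angular velocity = 0.4875 rad/s


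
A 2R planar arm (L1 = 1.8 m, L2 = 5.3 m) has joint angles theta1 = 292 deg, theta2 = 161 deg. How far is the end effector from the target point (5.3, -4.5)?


End effector via forward kinematics:
x = L1*cos(t1) + L2*cos(t1+t2) = 0.3969
y = L1*sin(t1) + L2*sin(t1+t2) = 3.6238
Distance to target:
d = sqrt((5.3 - 0.3969)^2 + (-4.5 - 3.6238)^2)
= sqrt(24.0403 + 65.9962)
= 9.4888 m


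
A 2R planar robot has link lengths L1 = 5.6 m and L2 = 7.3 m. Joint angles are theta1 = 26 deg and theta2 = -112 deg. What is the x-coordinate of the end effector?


Convert angles to radians: theta1 = 0.4538, theta2 = -1.9548
x = L1*cos(theta1) + L2*cos(theta1+theta2)
x = 5.0332 + 0.5092
x = 5.5425


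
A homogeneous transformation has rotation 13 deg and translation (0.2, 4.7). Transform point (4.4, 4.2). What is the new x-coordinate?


x' = cos(theta)*px - sin(theta)*py + tx
= 0.9744*4.4 - 0.225*4.2 + 0.2
= 3.5424


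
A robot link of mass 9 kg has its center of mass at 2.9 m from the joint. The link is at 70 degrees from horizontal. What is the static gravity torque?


tau = m*g*L*cos(angle)
= 9 * 9.81 * 2.9 * cos(70 deg)
= 9 * 9.81 * 2.9 * 0.342
= 87.5712 Nm


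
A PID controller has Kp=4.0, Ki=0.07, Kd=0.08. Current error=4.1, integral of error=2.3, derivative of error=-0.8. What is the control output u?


u = Kp*e + Ki*int(e) + Kd*de/dt
= 4.0*4.1 + 0.07*2.3 + 0.08*(-0.8)
= 16.4 + 0.161 + -0.064
= 16.497


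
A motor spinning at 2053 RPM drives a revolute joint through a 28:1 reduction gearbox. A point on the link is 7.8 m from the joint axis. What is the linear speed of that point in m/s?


omega_motor = 2053 * 2*pi/60 = 214.9897 rad/s
omega_joint = omega_motor / 28 = 7.6782 rad/s
v = omega_joint * r = 7.6782 * 7.8
= 59.89 m/s


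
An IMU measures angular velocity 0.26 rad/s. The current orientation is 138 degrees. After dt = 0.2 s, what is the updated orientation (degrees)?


delta_theta = w * dt = 0.26 * 0.2 = 0.052 rad
= 2.9794 deg
theta_new = 138 + 2.9794 = 140.9794 deg


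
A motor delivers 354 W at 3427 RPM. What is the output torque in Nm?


omega = 3427 * 2*pi/60 = 358.8746 rad/s
tau = P / omega = 354 / 358.8746
= 0.9864 Nm


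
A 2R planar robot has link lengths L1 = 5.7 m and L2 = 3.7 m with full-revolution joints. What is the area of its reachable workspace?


r_max = L1 + L2 = 9.4 m
r_min = |L1 - L2| = 2.0 m
Area = pi*(r_max^2 - r_min^2)
= pi*(88.36 - 4.0)
= pi * 84.36
= 265.0248 m^2


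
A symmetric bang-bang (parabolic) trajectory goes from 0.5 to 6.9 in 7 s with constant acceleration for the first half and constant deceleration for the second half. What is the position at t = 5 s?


Symmetric rest-to-rest: each phase covers (pf-p0)/2 in time T/2. 0.5*a*(T/2)^2 = (pf-p0)/2 => a = 4*(pf-p0)/T^2
a = 4*(6.9-0.5)/7^2 = 0.5224
t = 5 is in the deceleration phase (t > T/2).
p = pf - 0.5*a*(T-t)^2 = 6.9 - 0.5*0.5224*2^2
= 5.8551


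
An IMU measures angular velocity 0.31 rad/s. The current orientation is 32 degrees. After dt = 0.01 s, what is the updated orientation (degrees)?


delta_theta = w * dt = 0.31 * 0.01 = 0.0031 rad
= 0.1776 deg
theta_new = 32 + 0.1776 = 32.1776 deg


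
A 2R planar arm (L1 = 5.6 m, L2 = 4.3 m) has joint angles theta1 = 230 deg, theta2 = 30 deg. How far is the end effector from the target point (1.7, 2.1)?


End effector via forward kinematics:
x = L1*cos(t1) + L2*cos(t1+t2) = -4.3463
y = L1*sin(t1) + L2*sin(t1+t2) = -8.5245
Distance to target:
d = sqrt((1.7 - -4.3463)^2 + (2.1 - -8.5245)^2)
= sqrt(36.5577 + 112.8805)
= 12.2245 m


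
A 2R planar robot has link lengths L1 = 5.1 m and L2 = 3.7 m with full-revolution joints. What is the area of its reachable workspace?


r_max = L1 + L2 = 8.8 m
r_min = |L1 - L2| = 1.4 m
Area = pi*(r_max^2 - r_min^2)
= pi*(77.44 - 1.96)
= pi * 75.48
= 237.1274 m^2


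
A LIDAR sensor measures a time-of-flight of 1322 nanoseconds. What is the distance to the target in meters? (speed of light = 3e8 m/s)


tof = 1322 ns = 1.322e-06 s
dist = c * tof / 2
= 3e8 * 1.322e-06 / 2
= 198.3 m


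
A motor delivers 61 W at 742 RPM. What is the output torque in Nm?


omega = 742 * 2*pi/60 = 77.7021 rad/s
tau = P / omega = 61 / 77.7021
= 0.785 Nm


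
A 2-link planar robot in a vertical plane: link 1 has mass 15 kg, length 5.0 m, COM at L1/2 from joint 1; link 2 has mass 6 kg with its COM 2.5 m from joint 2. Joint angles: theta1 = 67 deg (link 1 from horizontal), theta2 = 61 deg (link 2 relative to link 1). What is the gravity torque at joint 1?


Horizontal distance from joint 1 to link-1 COM:
  x_c1 = (L1/2)*cos(t1) = 2.5 * 0.3907 = 0.9768 m
Horizontal distance from joint 1 to link-2 COM:
  x_c2 = L1*cos(t1) + Lc2*cos(t1+t2)
       = 5.0*0.3907 + 2.5*-0.6157 = 0.4145 m
tau1 = m1*g*x_c1 + m2*g*x_c2
     = 15*9.81*0.9768 + 6*9.81*0.4145
     = 143.7402 + 24.3976
     = 168.1378 Nm


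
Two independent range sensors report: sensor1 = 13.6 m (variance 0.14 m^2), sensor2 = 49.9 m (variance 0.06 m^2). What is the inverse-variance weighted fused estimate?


w1 = (1/var1) / (1/var1 + 1/var2)
   = 7.1429 / (7.1429 + 16.6667) = 0.3
w2 = 1 - w1 = 0.7
fused = w1*s1 + w2*s2 = 4.08 + 34.93
= 39.01 m


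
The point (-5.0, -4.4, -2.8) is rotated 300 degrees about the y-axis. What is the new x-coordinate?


Rotation about y-axis: x' = x*cos(theta) + z*sin(theta)
= -5.0 * 0.5 + -2.8 * -0.866
= -0.0751


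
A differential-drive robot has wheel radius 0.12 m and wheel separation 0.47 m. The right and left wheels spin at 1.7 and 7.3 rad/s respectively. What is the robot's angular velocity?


vR = r*wR = 0.12*1.7 = 0.204 m/s
vL = r*wL = 0.12*7.3 = 0.876 m/s
v = (vR+vL)/2 = 0.54 m/s
omega = (vR-vL)/L = -1.4298 rad/s
angular velocity = -1.4298 rad/s


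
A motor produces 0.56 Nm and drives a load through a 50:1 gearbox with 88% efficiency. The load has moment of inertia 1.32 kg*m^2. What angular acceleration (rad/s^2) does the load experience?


tau_out = tau_motor * N * eta
= 0.56 * 50 * 0.88 = 24.64 Nm
alpha = tau_out / I = 24.64 / 1.32
= 18.6667 rad/s^2


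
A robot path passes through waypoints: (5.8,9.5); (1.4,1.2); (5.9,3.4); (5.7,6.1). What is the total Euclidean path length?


Segment lengths:
  seg1 = sqrt((-4.4)^2 + (-8.3)^2) = 9.3941
  seg2 = sqrt((4.5)^2 + (2.2)^2) = 5.009
  seg3 = sqrt((-0.2)^2 + (2.7)^2) = 2.7074
Total = 17.1105


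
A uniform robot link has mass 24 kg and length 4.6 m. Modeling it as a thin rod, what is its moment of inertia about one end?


I = (1/3) * m * L^2
= (1/3) * 24 * 4.6^2
= 0.333333 * 24 * 21.16
= 169.28 kg*m^2


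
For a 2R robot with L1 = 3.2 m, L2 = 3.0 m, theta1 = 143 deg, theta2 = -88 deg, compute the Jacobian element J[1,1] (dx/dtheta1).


J[1,1] = -L1*sin(t1) - L2*sin(t1+t2)
= -3.2*sin(143) - 3.0*sin(55)
= -4.3833


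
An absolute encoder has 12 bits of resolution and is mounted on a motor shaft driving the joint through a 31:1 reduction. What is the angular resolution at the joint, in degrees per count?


counts = 2^12 = 4096
effective counts at joint = 4096 * 31 = 126976
resolution = 360 / 126976
= 0.0028 deg/count


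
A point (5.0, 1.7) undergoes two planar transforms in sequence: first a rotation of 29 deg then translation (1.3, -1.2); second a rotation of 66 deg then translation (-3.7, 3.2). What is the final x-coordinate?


After transform 1:
x1 = cos(29)*5.0 - sin(29)*1.7 + 1.3 = 4.8489
y1 = sin(29)*5.0 + cos(29)*1.7 + -1.2 = 2.7109
After transform 2:
x2 = cos(66)*4.8489 - sin(66)*2.7109 + -3.7
= -4.2043


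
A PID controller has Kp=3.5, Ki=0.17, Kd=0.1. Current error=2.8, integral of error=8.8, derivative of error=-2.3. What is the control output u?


u = Kp*e + Ki*int(e) + Kd*de/dt
= 3.5*2.8 + 0.17*8.8 + 0.1*(-2.3)
= 9.8 + 1.496 + -0.23
= 11.066


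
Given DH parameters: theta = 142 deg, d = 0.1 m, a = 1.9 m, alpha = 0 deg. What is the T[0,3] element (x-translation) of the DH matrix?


T[0,3] = a * cos(theta)
= 1.9 * cos(142 deg)
= 1.9 * -0.788
= -1.4972


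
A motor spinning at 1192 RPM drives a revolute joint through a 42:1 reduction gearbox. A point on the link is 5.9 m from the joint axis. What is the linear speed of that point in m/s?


omega_motor = 1192 * 2*pi/60 = 124.8259 rad/s
omega_joint = omega_motor / 42 = 2.972 rad/s
v = omega_joint * r = 2.972 * 5.9
= 17.5351 m/s


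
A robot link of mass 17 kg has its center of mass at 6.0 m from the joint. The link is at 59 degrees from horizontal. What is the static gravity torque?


tau = m*g*L*cos(angle)
= 17 * 9.81 * 6.0 * cos(59 deg)
= 17 * 9.81 * 6.0 * 0.515
= 515.3574 Nm


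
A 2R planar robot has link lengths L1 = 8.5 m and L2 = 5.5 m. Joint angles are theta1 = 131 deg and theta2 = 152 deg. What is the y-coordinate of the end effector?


Convert angles to radians: theta1 = 2.2864, theta2 = 2.6529
y = L1*sin(theta1) + L2*sin(theta1+theta2)
y = 6.415 + -5.359
y = 1.056


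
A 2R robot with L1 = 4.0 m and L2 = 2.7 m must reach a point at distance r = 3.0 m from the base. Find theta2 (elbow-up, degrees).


cos(theta2) = (r^2 - L1^2 - L2^2) / (2*L1*L2)
cos(theta2) = (9.0 - 16.0 - 7.29) / 21.6
cos(theta2) = -0.661574
theta2 = 131.42 degrees


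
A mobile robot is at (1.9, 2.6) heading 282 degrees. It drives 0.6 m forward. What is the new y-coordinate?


y_new = y0 + d*sin(theta)
= 2.6 + 0.6*sin(282)
= 2.6 + -0.5869
= 2.0131


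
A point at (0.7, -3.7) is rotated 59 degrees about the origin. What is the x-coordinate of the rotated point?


x' = x*cos(theta) - y*sin(theta)
cos(59 deg) = 0.515, sin(59 deg) = 0.8572
x' = 0.7 * 0.515 - -3.7 * 0.8572
= 0.3605 - -3.1715
= 3.532


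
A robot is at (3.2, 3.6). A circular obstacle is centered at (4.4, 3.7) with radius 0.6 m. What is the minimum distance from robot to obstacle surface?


center_dist = sqrt((3.2-4.4)^2 + (3.6-3.7)^2)
= sqrt(1.44 + 0.01)
= 1.2042
min_dist = center_dist - radius = 1.2042 - 0.6 = 0.6042 m


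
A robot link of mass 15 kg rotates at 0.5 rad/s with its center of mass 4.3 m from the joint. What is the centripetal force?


F = m * omega^2 * r
= 15 * 0.5^2 * 4.3
= 15 * 0.25 * 4.3
= 16.125 N


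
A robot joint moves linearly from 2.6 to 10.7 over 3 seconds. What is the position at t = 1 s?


s = t/T = 1/3 = 0.3333
p(t) = p0 + (pf-p0)*s
= 2.6 + (10.7 - 2.6) * 0.3333
= 5.3


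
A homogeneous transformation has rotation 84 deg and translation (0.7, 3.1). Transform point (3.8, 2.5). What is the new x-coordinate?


x' = cos(theta)*px - sin(theta)*py + tx
= 0.1045*3.8 - 0.9945*2.5 + 0.7
= -1.3891


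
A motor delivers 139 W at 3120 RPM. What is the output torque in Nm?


omega = 3120 * 2*pi/60 = 326.7256 rad/s
tau = P / omega = 139 / 326.7256
= 0.4254 Nm


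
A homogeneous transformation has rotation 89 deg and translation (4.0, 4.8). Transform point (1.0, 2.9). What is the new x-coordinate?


x' = cos(theta)*px - sin(theta)*py + tx
= 0.0175*1.0 - 0.9998*2.9 + 4.0
= 1.1179


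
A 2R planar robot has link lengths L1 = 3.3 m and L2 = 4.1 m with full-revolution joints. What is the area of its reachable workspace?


r_max = L1 + L2 = 7.4 m
r_min = |L1 - L2| = 0.8 m
Area = pi*(r_max^2 - r_min^2)
= pi*(54.76 - 0.64)
= pi * 54.12
= 170.023 m^2


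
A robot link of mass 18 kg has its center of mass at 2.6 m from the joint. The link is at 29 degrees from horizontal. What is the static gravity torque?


tau = m*g*L*cos(angle)
= 18 * 9.81 * 2.6 * cos(29 deg)
= 18 * 9.81 * 2.6 * 0.8746
= 401.5449 Nm


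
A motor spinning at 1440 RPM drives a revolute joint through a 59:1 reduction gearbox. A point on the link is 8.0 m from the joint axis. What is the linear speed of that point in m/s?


omega_motor = 1440 * 2*pi/60 = 150.7964 rad/s
omega_joint = omega_motor / 59 = 2.5559 rad/s
v = omega_joint * r = 2.5559 * 8.0
= 20.447 m/s


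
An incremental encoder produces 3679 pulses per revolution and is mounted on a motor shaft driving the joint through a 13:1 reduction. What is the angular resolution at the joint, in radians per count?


counts per rev = 3679
effective counts at joint = 3679 * 13 = 47827
resolution = 2*pi / 47827
= 1.3137e-04 rad/count


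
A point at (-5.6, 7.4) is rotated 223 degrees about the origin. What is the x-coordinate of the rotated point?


x' = x*cos(theta) - y*sin(theta)
cos(223 deg) = -0.7314, sin(223 deg) = -0.682
x' = -5.6 * -0.7314 - 7.4 * -0.682
= 4.0956 - -5.0468
= 9.1424


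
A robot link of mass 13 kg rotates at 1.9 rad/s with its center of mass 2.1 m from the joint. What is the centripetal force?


F = m * omega^2 * r
= 13 * 1.9^2 * 2.1
= 13 * 3.61 * 2.1
= 98.553 N


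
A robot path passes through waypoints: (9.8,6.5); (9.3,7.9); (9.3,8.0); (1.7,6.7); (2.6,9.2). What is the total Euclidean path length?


Segment lengths:
  seg1 = sqrt((-0.5)^2 + (1.4)^2) = 1.4866
  seg2 = sqrt((0.0)^2 + (0.1)^2) = 0.1
  seg3 = sqrt((-7.6)^2 + (-1.3)^2) = 7.7104
  seg4 = sqrt((0.9)^2 + (2.5)^2) = 2.6571
Total = 11.9541


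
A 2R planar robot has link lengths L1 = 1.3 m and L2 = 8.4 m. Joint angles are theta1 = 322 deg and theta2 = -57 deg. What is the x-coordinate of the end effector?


Convert angles to radians: theta1 = 5.62, theta2 = -0.9948
x = L1*cos(theta1) + L2*cos(theta1+theta2)
x = 1.0244 + -0.7321
x = 0.2923


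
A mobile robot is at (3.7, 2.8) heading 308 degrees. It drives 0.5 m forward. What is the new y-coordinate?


y_new = y0 + d*sin(theta)
= 2.8 + 0.5*sin(308)
= 2.8 + -0.394
= 2.406


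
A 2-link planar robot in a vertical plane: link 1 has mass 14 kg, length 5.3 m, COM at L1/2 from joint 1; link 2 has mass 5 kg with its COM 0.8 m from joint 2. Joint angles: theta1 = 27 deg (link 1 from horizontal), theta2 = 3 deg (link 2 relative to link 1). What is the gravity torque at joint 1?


Horizontal distance from joint 1 to link-1 COM:
  x_c1 = (L1/2)*cos(t1) = 2.65 * 0.891 = 2.3612 m
Horizontal distance from joint 1 to link-2 COM:
  x_c2 = L1*cos(t1) + Lc2*cos(t1+t2)
       = 5.3*0.891 + 0.8*0.866 = 5.4152 m
tau1 = m1*g*x_c1 + m2*g*x_c2
     = 14*9.81*2.3612 + 5*9.81*5.4152
     = 324.2827 + 265.6133
     = 589.8961 Nm


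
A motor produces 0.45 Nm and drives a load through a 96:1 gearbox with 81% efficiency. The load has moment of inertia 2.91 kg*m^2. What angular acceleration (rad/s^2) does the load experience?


tau_out = tau_motor * N * eta
= 0.45 * 96 * 0.81 = 34.992 Nm
alpha = tau_out / I = 34.992 / 2.91
= 12.0247 rad/s^2


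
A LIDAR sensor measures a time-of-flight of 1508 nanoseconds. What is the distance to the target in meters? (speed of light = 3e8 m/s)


tof = 1508 ns = 1.508e-06 s
dist = c * tof / 2
= 3e8 * 1.508e-06 / 2
= 226.2 m


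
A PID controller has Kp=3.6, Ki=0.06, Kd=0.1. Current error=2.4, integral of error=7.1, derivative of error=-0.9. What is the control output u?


u = Kp*e + Ki*int(e) + Kd*de/dt
= 3.6*2.4 + 0.06*7.1 + 0.1*(-0.9)
= 8.64 + 0.426 + -0.09
= 8.976


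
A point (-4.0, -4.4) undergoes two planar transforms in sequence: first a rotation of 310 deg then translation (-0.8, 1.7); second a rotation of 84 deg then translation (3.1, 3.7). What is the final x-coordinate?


After transform 1:
x1 = cos(310)*-4.0 - sin(310)*-4.4 + -0.8 = -6.7417
y1 = sin(310)*-4.0 + cos(310)*-4.4 + 1.7 = 1.9359
After transform 2:
x2 = cos(84)*-6.7417 - sin(84)*1.9359 + 3.1
= 0.47


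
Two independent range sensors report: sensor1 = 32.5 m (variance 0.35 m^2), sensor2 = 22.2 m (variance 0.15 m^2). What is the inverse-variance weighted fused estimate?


w1 = (1/var1) / (1/var1 + 1/var2)
   = 2.8571 / (2.8571 + 6.6667) = 0.3
w2 = 1 - w1 = 0.7
fused = w1*s1 + w2*s2 = 9.75 + 15.54
= 25.29 m


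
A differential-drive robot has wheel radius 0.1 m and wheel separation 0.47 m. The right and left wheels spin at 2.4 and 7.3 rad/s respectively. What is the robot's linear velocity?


vR = r*wR = 0.1*2.4 = 0.24 m/s
vL = r*wL = 0.1*7.3 = 0.73 m/s
v = (vR+vL)/2 = 0.485 m/s
omega = (vR-vL)/L = -1.0426 rad/s
linear velocity = 0.485 m/s


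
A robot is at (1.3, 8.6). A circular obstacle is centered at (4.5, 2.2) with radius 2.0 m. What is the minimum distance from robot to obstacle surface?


center_dist = sqrt((1.3-4.5)^2 + (8.6-2.2)^2)
= sqrt(10.24 + 40.96)
= 7.1554
min_dist = center_dist - radius = 7.1554 - 2.0 = 5.1554 m


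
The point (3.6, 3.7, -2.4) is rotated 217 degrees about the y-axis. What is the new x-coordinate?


Rotation about y-axis: x' = x*cos(theta) + z*sin(theta)
= 3.6 * -0.7986 + -2.4 * -0.6018
= -1.4307


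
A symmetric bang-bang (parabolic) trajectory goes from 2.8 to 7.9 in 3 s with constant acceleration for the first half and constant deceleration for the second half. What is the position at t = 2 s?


Symmetric rest-to-rest: each phase covers (pf-p0)/2 in time T/2. 0.5*a*(T/2)^2 = (pf-p0)/2 => a = 4*(pf-p0)/T^2
a = 4*(7.9-2.8)/3^2 = 2.2667
t = 2 is in the deceleration phase (t > T/2).
p = pf - 0.5*a*(T-t)^2 = 7.9 - 0.5*2.2667*1^2
= 6.7667


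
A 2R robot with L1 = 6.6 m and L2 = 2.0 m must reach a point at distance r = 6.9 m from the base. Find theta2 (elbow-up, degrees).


cos(theta2) = (r^2 - L1^2 - L2^2) / (2*L1*L2)
cos(theta2) = (47.61 - 43.56 - 4.0) / 26.4
cos(theta2) = 0.001894
theta2 = 89.8915 degrees


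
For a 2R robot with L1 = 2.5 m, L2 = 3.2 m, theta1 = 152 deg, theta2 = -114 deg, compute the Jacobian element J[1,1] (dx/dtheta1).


J[1,1] = -L1*sin(t1) - L2*sin(t1+t2)
= -2.5*sin(152) - 3.2*sin(38)
= -3.1438


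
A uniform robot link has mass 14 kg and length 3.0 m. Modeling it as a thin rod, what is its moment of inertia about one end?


I = (1/3) * m * L^2
= (1/3) * 14 * 3.0^2
= 0.333333 * 14 * 9.0
= 42.0 kg*m^2


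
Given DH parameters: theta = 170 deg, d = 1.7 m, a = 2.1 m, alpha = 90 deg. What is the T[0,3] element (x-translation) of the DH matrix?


T[0,3] = a * cos(theta)
= 2.1 * cos(170 deg)
= 2.1 * -0.9848
= -2.0681


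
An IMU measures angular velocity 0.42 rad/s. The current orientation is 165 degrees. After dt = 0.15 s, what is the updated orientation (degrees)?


delta_theta = w * dt = 0.42 * 0.15 = 0.063 rad
= 3.6096 deg
theta_new = 165 + 3.6096 = 168.6096 deg


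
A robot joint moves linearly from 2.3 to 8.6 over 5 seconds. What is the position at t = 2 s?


s = t/T = 2/5 = 0.4
p(t) = p0 + (pf-p0)*s
= 2.3 + (8.6 - 2.3) * 0.4
= 4.82


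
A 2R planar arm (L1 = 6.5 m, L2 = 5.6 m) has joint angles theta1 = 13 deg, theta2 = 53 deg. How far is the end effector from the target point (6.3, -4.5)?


End effector via forward kinematics:
x = L1*cos(t1) + L2*cos(t1+t2) = 8.6111
y = L1*sin(t1) + L2*sin(t1+t2) = 6.578
Distance to target:
d = sqrt((6.3 - 8.6111)^2 + (-4.5 - 6.578)^2)
= sqrt(5.3413 + 122.7229)
= 11.3165 m


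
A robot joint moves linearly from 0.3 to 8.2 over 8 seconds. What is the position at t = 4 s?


s = t/T = 4/8 = 0.5
p(t) = p0 + (pf-p0)*s
= 0.3 + (8.2 - 0.3) * 0.5
= 4.25


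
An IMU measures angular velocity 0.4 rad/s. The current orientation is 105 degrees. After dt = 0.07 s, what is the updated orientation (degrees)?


delta_theta = w * dt = 0.4 * 0.07 = 0.028 rad
= 1.6043 deg
theta_new = 105 + 1.6043 = 106.6043 deg


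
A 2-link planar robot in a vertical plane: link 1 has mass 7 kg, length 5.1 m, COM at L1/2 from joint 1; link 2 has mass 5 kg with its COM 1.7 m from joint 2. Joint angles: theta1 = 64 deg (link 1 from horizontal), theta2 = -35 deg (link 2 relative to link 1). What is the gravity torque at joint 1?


Horizontal distance from joint 1 to link-1 COM:
  x_c1 = (L1/2)*cos(t1) = 2.55 * 0.4384 = 1.1178 m
Horizontal distance from joint 1 to link-2 COM:
  x_c2 = L1*cos(t1) + Lc2*cos(t1+t2)
       = 5.1*0.4384 + 1.7*0.8746 = 3.7225 m
tau1 = m1*g*x_c1 + m2*g*x_c2
     = 7*9.81*1.1178 + 5*9.81*3.7225
     = 76.7625 + 182.5909
     = 259.3534 Nm


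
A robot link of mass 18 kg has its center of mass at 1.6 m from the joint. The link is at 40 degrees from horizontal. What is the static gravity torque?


tau = m*g*L*cos(angle)
= 18 * 9.81 * 1.6 * cos(40 deg)
= 18 * 9.81 * 1.6 * 0.766
= 216.429 Nm


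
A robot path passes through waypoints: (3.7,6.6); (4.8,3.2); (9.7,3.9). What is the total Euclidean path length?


Segment lengths:
  seg1 = sqrt((1.1)^2 + (-3.4)^2) = 3.5735
  seg2 = sqrt((4.9)^2 + (0.7)^2) = 4.9497
Total = 8.5233


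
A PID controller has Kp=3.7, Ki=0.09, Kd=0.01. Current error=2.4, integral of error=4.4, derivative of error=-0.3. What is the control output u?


u = Kp*e + Ki*int(e) + Kd*de/dt
= 3.7*2.4 + 0.09*4.4 + 0.01*(-0.3)
= 8.88 + 0.396 + -0.003
= 9.273


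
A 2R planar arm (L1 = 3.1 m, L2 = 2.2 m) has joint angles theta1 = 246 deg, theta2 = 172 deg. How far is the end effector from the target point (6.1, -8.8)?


End effector via forward kinematics:
x = L1*cos(t1) + L2*cos(t1+t2) = -0.0951
y = L1*sin(t1) + L2*sin(t1+t2) = -0.9663
Distance to target:
d = sqrt((6.1 - -0.0951)^2 + (-8.8 - -0.9663)^2)
= sqrt(38.3788 + 61.3671)
= 9.9873 m


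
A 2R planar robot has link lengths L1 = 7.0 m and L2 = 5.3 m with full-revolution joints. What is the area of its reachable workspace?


r_max = L1 + L2 = 12.3 m
r_min = |L1 - L2| = 1.7 m
Area = pi*(r_max^2 - r_min^2)
= pi*(151.29 - 2.89)
= pi * 148.4
= 466.2123 m^2


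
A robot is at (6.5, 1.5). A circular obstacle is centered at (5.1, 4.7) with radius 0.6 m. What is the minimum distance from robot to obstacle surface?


center_dist = sqrt((6.5-5.1)^2 + (1.5-4.7)^2)
= sqrt(1.96 + 10.24)
= 3.4928
min_dist = center_dist - radius = 3.4928 - 0.6 = 2.8928 m


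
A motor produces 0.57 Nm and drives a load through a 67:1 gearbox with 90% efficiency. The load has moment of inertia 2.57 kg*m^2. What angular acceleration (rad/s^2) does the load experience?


tau_out = tau_motor * N * eta
= 0.57 * 67 * 0.9 = 34.371 Nm
alpha = tau_out / I = 34.371 / 2.57
= 13.3739 rad/s^2


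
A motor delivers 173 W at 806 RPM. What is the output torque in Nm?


omega = 806 * 2*pi/60 = 84.4041 rad/s
tau = P / omega = 173 / 84.4041
= 2.0497 Nm


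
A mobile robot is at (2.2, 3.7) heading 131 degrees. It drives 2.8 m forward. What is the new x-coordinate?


x_new = x0 + d*cos(theta)
= 2.2 + 2.8*cos(131)
= 2.2 + -1.837
= 0.363


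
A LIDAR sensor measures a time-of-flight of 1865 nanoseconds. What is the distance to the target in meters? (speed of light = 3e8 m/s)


tof = 1865 ns = 1.865e-06 s
dist = c * tof / 2
= 3e8 * 1.865e-06 / 2
= 279.75 m


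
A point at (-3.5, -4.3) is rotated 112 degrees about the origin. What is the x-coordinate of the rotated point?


x' = x*cos(theta) - y*sin(theta)
cos(112 deg) = -0.3746, sin(112 deg) = 0.9272
x' = -3.5 * -0.3746 - -4.3 * 0.9272
= 1.3111 - -3.9869
= 5.298


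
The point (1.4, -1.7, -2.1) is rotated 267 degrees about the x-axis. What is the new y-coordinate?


Rotation about x-axis: y' = y*cos(theta) - z*sin(theta)
= -1.7 * -0.0523 - -2.1 * -0.9986
= -2.0082


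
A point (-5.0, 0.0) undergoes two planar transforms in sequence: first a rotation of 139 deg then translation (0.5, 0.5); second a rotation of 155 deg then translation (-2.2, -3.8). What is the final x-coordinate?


After transform 1:
x1 = cos(139)*-5.0 - sin(139)*0.0 + 0.5 = 4.2735
y1 = sin(139)*-5.0 + cos(139)*0.0 + 0.5 = -2.7803
After transform 2:
x2 = cos(155)*4.2735 - sin(155)*-2.7803 + -2.2
= -4.8981


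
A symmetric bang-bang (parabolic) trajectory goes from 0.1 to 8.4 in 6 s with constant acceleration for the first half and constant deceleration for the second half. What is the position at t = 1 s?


Symmetric rest-to-rest: each phase covers (pf-p0)/2 in time T/2. 0.5*a*(T/2)^2 = (pf-p0)/2 => a = 4*(pf-p0)/T^2
a = 4*(8.4-0.1)/6^2 = 0.9222
t = 1 is in the acceleration phase (t <= T/2).
p = p0 + 0.5*a*t^2 = 0.1 + 0.5*0.9222*1^2
= 0.5611


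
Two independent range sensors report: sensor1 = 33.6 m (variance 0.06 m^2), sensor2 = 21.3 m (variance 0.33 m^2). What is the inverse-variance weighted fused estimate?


w1 = (1/var1) / (1/var1 + 1/var2)
   = 16.6667 / (16.6667 + 3.0303) = 0.8462
w2 = 1 - w1 = 0.1538
fused = w1*s1 + w2*s2 = 28.4308 + 3.2769
= 31.7077 m


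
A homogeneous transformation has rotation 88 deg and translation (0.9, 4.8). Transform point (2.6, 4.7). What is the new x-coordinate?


x' = cos(theta)*px - sin(theta)*py + tx
= 0.0349*2.6 - 0.9994*4.7 + 0.9
= -3.7064


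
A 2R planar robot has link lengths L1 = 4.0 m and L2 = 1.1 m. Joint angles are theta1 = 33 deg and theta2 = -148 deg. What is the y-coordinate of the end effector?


Convert angles to radians: theta1 = 0.576, theta2 = -2.5831
y = L1*sin(theta1) + L2*sin(theta1+theta2)
y = 2.1786 + -0.9969
y = 1.1816


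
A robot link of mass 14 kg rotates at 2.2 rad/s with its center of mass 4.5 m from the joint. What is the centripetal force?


F = m * omega^2 * r
= 14 * 2.2^2 * 4.5
= 14 * 4.84 * 4.5
= 304.92 N
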